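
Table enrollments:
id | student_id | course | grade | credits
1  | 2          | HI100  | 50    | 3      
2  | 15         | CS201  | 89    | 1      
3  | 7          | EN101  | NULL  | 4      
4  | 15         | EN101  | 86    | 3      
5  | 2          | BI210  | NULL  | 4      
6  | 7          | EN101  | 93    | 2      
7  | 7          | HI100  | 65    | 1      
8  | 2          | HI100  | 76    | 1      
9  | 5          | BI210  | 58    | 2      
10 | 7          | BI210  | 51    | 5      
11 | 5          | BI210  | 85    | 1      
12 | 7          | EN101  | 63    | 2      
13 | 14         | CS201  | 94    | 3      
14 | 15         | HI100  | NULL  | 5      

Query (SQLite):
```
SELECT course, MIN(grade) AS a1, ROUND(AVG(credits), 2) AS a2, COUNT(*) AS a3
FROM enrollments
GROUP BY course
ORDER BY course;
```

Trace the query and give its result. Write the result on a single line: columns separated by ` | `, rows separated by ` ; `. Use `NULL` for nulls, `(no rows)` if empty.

Group enrollments by course.
Per group compute: MIN(grade), ROUND(AVG(credits), 2), COUNT(*).
  BI210: ids {5, 9, 10, 11} → MIN(grade)=51, ROUND(AVG(credits), 2)=3, COUNT(*)=4
  CS201: ids {2, 13} → MIN(grade)=89, ROUND(AVG(credits), 2)=2, COUNT(*)=2
  EN101: ids {3, 4, 6, 12} → MIN(grade)=63, ROUND(AVG(credits), 2)=2.75, COUNT(*)=4
  HI100: ids {1, 7, 8, 14} → MIN(grade)=50, ROUND(AVG(credits), 2)=2.5, COUNT(*)=4

BI210 | 51 | 3 | 4 ; CS201 | 89 | 2 | 2 ; EN101 | 63 | 2.75 | 4 ; HI100 | 50 | 2.5 | 4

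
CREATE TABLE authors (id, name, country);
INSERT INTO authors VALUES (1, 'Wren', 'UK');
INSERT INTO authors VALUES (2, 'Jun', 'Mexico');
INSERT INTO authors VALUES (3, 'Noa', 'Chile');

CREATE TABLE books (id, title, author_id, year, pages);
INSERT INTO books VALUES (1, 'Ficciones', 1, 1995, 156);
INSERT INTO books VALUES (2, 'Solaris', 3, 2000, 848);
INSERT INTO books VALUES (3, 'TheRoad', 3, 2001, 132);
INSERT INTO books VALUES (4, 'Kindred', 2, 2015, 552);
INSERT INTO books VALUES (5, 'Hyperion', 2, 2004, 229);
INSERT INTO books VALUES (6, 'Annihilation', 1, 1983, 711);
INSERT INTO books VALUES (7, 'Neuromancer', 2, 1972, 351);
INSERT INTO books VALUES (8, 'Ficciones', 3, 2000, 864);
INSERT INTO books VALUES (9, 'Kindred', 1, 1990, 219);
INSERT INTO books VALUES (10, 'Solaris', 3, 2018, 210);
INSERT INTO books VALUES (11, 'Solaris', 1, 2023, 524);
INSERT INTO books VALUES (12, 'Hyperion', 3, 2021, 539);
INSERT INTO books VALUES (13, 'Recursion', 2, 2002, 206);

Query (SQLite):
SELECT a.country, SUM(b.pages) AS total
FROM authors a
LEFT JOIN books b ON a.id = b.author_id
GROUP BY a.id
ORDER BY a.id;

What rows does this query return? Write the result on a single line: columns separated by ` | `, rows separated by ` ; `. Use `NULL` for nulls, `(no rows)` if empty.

UK | 1610 ; Mexico | 1338 ; Chile | 2593

LEFT JOIN keeps every authors row; unmatched ones get NULL for books columns.
Group by authors.id and compute SUM(b.pages). SUM over an all-NULL group is NULL.
  1: ids {1, 6, 9, 11} → SUM(b.pages)=1610
  2: ids {4, 5, 7, 13} → SUM(b.pages)=1338
  3: ids {2, 3, 8, 10, 12} → SUM(b.pages)=2593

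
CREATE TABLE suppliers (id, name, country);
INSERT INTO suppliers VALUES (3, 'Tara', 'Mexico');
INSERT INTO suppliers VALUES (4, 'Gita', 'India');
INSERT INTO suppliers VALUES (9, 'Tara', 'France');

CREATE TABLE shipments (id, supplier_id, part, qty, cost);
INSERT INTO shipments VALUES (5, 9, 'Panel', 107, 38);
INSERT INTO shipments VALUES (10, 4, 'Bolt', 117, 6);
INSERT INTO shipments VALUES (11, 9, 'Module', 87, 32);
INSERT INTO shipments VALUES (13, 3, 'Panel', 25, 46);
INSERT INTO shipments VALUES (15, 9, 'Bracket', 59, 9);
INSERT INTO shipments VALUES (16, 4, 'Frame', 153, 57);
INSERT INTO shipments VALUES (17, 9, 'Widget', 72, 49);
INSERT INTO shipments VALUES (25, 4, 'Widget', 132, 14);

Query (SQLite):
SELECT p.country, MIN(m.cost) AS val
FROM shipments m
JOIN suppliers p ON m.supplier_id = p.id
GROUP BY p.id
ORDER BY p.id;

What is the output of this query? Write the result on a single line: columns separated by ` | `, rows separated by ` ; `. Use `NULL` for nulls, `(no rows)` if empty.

Join each shipments row to its suppliers via supplier_id.
Group joined rows by suppliers.id; compute MIN(m.cost) per group.
  3: ids {13} → MIN(m.cost)=46
  4: ids {10, 16, 25} → MIN(m.cost)=6
  9: ids {5, 11, 15, 17} → MIN(m.cost)=9

Mexico | 46 ; India | 6 ; France | 9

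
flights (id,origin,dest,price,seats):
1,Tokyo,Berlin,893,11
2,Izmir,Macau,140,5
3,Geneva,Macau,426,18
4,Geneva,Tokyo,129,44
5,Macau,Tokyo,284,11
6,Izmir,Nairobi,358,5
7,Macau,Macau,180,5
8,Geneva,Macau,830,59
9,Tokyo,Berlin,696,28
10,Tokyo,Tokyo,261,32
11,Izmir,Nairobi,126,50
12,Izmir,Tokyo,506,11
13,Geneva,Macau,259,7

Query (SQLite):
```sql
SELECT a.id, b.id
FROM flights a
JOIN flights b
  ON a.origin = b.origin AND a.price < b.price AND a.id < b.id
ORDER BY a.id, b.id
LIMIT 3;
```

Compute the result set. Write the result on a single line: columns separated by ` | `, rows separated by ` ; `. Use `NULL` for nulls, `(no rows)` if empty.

2 | 6 ; 2 | 12 ; 3 | 8

Pairs (a,b) with same origin, a.price < b.price, a.id < b.id.
origin groups: Geneva:{3,4,8,13} Izmir:{2,6,11,12} Macau:{5,7} Tokyo:{1,9,10}
Ordered by (a.id, b.id); first 3.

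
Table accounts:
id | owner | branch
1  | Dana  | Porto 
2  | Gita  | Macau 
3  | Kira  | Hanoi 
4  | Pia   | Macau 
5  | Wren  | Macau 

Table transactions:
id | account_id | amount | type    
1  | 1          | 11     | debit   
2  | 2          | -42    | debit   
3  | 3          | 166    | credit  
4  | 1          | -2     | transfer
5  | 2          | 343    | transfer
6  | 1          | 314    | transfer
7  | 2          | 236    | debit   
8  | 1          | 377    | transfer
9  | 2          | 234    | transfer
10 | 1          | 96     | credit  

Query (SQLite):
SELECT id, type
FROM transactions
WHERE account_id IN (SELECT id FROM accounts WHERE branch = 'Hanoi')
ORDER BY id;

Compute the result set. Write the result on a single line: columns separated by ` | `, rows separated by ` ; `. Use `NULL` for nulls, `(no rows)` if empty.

3 | credit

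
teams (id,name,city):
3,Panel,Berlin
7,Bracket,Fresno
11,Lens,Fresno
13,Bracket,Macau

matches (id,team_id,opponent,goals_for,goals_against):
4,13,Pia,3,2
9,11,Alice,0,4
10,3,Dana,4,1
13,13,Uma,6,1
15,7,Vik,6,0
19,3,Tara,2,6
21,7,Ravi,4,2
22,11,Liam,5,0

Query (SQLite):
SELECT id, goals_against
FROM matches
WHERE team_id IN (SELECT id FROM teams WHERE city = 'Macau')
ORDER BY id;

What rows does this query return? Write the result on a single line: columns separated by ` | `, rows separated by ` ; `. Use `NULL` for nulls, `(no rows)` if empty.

Inner query: teams.id where city = 'Macau'.
Outer: keep matches rows whose team_id is in that set.
Inner query → {13}

4 | 2 ; 13 | 1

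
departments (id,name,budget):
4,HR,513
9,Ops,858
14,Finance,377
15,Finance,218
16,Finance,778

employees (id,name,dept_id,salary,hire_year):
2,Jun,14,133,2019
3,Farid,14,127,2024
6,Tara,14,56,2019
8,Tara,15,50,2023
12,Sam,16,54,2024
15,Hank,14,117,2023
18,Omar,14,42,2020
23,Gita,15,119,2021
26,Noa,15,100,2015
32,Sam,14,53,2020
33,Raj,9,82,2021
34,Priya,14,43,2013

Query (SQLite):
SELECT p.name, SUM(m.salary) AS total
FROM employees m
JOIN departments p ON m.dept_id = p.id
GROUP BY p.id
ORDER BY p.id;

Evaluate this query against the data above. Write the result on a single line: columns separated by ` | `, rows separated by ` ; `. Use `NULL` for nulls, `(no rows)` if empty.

Join each employees row to its departments via dept_id.
Group joined rows by departments.id; compute SUM(m.salary) per group.
  9: ids {33} → SUM(m.salary)=82
  14: ids {2, 3, 6, 15, 18, 32, 34} → SUM(m.salary)=571
  15: ids {8, 23, 26} → SUM(m.salary)=269
  16: ids {12} → SUM(m.salary)=54

Ops | 82 ; Finance | 571 ; Finance | 269 ; Finance | 54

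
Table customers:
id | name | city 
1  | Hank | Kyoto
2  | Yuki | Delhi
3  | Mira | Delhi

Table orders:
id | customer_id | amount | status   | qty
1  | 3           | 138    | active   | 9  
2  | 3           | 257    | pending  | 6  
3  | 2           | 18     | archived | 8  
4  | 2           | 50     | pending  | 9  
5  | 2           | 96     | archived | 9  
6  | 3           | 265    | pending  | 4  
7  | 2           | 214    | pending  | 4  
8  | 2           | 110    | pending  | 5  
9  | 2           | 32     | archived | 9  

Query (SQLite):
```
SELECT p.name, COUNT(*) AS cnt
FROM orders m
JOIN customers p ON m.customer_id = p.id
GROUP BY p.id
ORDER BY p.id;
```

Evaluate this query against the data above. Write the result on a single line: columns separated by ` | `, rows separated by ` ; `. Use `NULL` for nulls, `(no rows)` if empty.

Yuki | 6 ; Mira | 3

Join each orders row to its customers via customer_id.
Group joined rows by customers.id; compute COUNT(*) per group.
  2: ids {3, 4, 5, 7, 8, 9} → COUNT(*)=6
  3: ids {1, 2, 6} → COUNT(*)=3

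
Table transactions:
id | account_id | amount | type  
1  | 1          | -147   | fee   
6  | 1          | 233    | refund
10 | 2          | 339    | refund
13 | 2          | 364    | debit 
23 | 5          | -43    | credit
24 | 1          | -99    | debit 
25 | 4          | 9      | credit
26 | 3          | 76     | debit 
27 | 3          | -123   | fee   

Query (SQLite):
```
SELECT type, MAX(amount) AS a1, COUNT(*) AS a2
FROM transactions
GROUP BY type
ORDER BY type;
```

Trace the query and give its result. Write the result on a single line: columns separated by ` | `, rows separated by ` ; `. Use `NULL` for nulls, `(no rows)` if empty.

credit | 9 | 2 ; debit | 364 | 3 ; fee | -123 | 2 ; refund | 339 | 2

Group transactions by type.
Per group compute: MAX(amount), COUNT(*).
  credit: ids {23, 25} → MAX(amount)=9, COUNT(*)=2
  debit: ids {13, 24, 26} → MAX(amount)=364, COUNT(*)=3
  fee: ids {1, 27} → MAX(amount)=-123, COUNT(*)=2
  refund: ids {6, 10} → MAX(amount)=339, COUNT(*)=2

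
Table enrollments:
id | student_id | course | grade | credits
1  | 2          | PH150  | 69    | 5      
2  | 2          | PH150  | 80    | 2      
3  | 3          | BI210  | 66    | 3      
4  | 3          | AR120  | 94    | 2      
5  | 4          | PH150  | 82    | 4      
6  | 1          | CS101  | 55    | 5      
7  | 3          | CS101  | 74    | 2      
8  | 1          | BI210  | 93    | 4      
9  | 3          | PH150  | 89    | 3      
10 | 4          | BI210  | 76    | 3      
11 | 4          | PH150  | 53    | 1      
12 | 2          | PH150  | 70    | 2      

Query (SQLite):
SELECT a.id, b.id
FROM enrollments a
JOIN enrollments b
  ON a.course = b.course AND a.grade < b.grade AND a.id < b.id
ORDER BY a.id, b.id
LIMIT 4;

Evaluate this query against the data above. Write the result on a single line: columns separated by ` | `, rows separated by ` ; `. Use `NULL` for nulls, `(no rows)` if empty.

1 | 2 ; 1 | 5 ; 1 | 9 ; 1 | 12

Pairs (a,b) with same course, a.grade < b.grade, a.id < b.id.
course groups: AR120:{4} BI210:{3,8,10} CS101:{6,7} PH150:{1,2,5,9,11,12}
Ordered by (a.id, b.id); first 4.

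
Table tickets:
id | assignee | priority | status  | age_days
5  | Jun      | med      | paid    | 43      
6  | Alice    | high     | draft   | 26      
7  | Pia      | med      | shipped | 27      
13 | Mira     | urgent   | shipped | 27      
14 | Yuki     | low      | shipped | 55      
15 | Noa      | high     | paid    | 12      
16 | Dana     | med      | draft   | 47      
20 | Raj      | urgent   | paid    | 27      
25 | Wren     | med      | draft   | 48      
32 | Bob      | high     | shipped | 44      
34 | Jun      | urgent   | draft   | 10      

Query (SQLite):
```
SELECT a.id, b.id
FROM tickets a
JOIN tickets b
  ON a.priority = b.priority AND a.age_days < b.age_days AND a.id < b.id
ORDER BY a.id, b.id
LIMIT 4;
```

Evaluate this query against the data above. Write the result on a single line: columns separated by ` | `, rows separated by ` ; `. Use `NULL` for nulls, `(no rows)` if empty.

Pairs (a,b) with same priority, a.age_days < b.age_days, a.id < b.id.
priority groups: high:{6,15,32} low:{14} med:{5,7,16,25} urgent:{13,20,34}
Ordered by (a.id, b.id); first 4.

5 | 16 ; 5 | 25 ; 6 | 32 ; 7 | 16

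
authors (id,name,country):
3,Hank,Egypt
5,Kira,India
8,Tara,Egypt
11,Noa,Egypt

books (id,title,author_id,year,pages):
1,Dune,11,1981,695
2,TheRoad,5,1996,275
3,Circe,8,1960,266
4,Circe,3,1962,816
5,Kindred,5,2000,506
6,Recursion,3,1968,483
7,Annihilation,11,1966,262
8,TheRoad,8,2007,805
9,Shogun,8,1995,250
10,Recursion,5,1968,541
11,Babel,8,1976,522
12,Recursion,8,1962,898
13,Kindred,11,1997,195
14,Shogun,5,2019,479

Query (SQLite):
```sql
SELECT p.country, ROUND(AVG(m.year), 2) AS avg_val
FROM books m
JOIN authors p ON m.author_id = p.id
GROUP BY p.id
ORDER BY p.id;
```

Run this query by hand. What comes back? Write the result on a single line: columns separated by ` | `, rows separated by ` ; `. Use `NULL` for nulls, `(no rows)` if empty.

Egypt | 1965 ; India | 1995.75 ; Egypt | 1980 ; Egypt | 1981.33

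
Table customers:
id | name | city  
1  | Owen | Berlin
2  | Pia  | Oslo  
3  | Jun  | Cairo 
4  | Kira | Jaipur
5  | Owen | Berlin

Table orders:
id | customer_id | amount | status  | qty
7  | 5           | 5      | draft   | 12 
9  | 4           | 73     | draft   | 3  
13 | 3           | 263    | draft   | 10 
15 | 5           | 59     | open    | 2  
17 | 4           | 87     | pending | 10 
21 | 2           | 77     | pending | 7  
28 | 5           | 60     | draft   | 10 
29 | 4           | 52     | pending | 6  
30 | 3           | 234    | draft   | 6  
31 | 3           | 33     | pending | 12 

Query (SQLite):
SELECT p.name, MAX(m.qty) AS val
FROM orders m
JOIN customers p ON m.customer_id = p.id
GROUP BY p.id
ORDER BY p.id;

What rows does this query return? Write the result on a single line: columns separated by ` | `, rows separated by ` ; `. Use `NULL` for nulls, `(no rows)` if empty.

Pia | 7 ; Jun | 12 ; Kira | 10 ; Owen | 12

Join each orders row to its customers via customer_id.
Group joined rows by customers.id; compute MAX(m.qty) per group.
  2: ids {21} → MAX(m.qty)=7
  3: ids {13, 30, 31} → MAX(m.qty)=12
  4: ids {9, 17, 29} → MAX(m.qty)=10
  5: ids {7, 15, 28} → MAX(m.qty)=12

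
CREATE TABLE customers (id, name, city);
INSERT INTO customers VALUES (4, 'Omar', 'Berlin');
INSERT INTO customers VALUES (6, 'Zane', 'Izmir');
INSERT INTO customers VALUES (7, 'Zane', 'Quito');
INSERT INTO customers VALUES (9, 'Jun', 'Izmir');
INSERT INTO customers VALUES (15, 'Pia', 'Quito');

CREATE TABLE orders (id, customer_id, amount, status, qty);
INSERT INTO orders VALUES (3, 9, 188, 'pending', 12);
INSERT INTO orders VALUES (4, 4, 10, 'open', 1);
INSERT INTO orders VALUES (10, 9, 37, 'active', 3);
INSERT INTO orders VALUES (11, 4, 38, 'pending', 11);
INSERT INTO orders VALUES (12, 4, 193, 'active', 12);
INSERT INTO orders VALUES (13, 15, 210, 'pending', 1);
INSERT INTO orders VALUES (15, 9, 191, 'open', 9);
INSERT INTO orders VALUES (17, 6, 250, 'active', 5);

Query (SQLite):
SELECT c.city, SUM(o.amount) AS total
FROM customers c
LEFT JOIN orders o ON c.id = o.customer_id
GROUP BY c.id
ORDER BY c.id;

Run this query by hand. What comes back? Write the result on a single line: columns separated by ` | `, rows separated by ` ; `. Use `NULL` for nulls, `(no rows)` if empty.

Berlin | 241 ; Izmir | 250 ; Quito | NULL ; Izmir | 416 ; Quito | 210

LEFT JOIN keeps every customers row; unmatched ones get NULL for orders columns.
Group by customers.id and compute SUM(o.amount). SUM over an all-NULL group is NULL.
  4: ids {4, 11, 12} → SUM(o.amount)=241
  6: ids {17} → SUM(o.amount)=250
  7: ids {—} → SUM(o.amount)=NULL
  9: ids {3, 10, 15} → SUM(o.amount)=416
  15: ids {13} → SUM(o.amount)=210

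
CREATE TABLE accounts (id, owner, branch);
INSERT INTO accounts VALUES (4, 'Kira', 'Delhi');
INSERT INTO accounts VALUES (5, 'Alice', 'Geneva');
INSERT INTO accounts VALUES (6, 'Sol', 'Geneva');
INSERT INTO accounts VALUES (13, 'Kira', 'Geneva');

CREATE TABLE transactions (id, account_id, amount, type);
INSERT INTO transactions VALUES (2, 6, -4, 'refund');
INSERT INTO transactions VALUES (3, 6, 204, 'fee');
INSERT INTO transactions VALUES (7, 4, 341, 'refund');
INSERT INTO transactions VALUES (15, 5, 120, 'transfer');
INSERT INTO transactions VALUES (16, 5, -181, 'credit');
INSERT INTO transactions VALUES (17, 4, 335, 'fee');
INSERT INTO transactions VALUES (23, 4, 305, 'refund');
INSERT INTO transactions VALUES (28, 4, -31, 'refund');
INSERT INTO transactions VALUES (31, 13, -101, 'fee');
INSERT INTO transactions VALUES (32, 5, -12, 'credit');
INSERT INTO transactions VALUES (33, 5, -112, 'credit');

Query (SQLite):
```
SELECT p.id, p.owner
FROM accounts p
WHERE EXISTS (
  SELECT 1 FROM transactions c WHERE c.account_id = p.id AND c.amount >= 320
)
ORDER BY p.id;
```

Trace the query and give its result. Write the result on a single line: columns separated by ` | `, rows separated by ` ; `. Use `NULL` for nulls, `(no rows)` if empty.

For each accounts row, check whether any transactions with matching account_id has amount >= 320.
Keep rows where that is true.

4 | Kira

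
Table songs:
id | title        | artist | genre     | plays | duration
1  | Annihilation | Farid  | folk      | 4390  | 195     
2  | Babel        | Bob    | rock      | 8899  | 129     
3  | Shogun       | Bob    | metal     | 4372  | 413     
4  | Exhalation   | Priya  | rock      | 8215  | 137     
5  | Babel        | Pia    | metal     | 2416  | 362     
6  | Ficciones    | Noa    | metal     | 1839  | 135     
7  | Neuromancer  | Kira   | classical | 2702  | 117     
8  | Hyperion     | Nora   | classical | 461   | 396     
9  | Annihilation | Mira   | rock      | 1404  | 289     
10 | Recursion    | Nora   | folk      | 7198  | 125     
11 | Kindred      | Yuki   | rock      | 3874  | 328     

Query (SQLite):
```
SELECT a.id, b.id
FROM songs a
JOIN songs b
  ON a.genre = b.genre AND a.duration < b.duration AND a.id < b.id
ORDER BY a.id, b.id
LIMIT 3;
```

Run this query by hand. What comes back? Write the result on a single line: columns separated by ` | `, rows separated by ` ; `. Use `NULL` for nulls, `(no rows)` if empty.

2 | 4 ; 2 | 9 ; 2 | 11

Pairs (a,b) with same genre, a.duration < b.duration, a.id < b.id.
genre groups: classical:{7,8} folk:{1,10} metal:{3,5,6} rock:{2,4,9,11}
Ordered by (a.id, b.id); first 3.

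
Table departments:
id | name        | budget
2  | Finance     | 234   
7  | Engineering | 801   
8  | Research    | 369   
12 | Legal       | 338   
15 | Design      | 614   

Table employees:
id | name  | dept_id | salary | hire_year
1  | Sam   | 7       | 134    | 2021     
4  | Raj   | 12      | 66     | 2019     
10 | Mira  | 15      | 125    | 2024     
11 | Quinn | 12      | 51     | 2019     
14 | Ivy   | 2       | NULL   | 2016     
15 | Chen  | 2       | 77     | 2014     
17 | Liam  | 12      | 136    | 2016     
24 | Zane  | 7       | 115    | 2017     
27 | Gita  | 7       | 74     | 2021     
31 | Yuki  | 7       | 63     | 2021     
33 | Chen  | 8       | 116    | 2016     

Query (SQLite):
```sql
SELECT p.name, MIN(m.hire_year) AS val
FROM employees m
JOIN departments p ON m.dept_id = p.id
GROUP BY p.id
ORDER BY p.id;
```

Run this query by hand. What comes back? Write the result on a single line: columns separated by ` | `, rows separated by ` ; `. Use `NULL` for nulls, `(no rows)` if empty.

Join each employees row to its departments via dept_id.
Group joined rows by departments.id; compute MIN(m.hire_year) per group.
  2: ids {14, 15} → MIN(m.hire_year)=2014
  7: ids {1, 24, 27, 31} → MIN(m.hire_year)=2017
  8: ids {33} → MIN(m.hire_year)=2016
  12: ids {4, 11, 17} → MIN(m.hire_year)=2016
  15: ids {10} → MIN(m.hire_year)=2024

Finance | 2014 ; Engineering | 2017 ; Research | 2016 ; Legal | 2016 ; Design | 2024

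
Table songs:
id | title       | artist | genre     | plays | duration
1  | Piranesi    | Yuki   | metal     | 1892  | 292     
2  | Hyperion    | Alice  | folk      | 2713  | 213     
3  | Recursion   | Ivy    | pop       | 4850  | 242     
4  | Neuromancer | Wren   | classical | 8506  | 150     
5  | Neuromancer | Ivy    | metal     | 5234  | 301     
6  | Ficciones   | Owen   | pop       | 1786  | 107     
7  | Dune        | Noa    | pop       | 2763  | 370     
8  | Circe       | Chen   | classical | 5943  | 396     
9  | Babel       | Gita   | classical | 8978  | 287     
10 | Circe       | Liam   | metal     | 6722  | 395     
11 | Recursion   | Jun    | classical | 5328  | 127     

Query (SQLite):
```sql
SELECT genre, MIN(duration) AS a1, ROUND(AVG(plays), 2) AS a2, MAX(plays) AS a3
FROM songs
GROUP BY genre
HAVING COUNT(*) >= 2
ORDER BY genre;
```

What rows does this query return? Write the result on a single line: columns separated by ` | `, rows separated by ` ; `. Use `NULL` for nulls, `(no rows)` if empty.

Group songs by genre.
Per group compute: MIN(duration), ROUND(AVG(plays), 2), MAX(plays).
HAVING: drop groups with fewer than 2 rows.
  classical: ids {4, 8, 9, 11} → MIN(duration)=127, ROUND(AVG(plays), 2)=7188.75, MAX(plays)=8978
  folk: ids {2} → MIN(duration)=213, ROUND(AVG(plays), 2)=2713, MAX(plays)=2713
  metal: ids {1, 5, 10} → MIN(duration)=292, ROUND(AVG(plays), 2)=4616, MAX(plays)=6722
  pop: ids {3, 6, 7} → MIN(duration)=107, ROUND(AVG(plays), 2)=3133, MAX(plays)=4850

classical | 127 | 7188.75 | 8978 ; metal | 292 | 4616 | 6722 ; pop | 107 | 3133 | 4850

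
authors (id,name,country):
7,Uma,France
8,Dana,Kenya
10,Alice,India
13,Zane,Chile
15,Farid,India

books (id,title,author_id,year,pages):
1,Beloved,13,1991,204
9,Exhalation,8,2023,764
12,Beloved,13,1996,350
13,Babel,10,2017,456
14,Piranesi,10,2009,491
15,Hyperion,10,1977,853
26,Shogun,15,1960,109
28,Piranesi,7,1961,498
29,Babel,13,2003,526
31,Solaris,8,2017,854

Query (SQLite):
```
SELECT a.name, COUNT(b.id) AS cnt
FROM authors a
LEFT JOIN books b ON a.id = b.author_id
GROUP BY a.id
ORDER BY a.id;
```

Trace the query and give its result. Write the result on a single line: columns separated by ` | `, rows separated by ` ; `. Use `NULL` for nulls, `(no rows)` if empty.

LEFT JOIN keeps every authors row; unmatched ones get NULL for books columns.
Group by authors.id and compute COUNT(b.id). COUNT(col) of an all-NULL group is 0.
  7: ids {28} → COUNT(b.id)=1
  8: ids {9, 31} → COUNT(b.id)=2
  10: ids {13, 14, 15} → COUNT(b.id)=3
  13: ids {1, 12, 29} → COUNT(b.id)=3
  15: ids {26} → COUNT(b.id)=1

Uma | 1 ; Dana | 2 ; Alice | 3 ; Zane | 3 ; Farid | 1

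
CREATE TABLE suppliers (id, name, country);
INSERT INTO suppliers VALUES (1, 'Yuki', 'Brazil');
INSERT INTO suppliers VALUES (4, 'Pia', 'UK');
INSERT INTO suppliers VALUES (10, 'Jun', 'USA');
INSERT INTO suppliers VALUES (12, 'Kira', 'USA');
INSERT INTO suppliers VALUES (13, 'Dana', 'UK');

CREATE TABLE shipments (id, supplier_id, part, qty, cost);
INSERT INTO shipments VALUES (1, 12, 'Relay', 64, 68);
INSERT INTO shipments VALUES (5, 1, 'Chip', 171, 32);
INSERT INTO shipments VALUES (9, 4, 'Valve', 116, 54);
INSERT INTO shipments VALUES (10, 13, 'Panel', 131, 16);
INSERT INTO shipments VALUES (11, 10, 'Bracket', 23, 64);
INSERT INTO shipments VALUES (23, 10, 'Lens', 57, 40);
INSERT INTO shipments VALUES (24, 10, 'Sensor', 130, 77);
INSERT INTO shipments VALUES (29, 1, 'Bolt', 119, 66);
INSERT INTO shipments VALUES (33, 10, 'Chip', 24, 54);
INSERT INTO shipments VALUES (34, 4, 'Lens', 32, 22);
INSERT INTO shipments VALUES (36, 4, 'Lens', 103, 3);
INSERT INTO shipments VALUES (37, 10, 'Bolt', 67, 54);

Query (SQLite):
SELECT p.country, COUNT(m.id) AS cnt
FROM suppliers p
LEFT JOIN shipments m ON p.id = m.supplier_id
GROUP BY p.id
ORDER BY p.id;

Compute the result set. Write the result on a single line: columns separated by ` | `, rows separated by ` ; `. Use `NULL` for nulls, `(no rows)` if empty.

Brazil | 2 ; UK | 3 ; USA | 5 ; USA | 1 ; UK | 1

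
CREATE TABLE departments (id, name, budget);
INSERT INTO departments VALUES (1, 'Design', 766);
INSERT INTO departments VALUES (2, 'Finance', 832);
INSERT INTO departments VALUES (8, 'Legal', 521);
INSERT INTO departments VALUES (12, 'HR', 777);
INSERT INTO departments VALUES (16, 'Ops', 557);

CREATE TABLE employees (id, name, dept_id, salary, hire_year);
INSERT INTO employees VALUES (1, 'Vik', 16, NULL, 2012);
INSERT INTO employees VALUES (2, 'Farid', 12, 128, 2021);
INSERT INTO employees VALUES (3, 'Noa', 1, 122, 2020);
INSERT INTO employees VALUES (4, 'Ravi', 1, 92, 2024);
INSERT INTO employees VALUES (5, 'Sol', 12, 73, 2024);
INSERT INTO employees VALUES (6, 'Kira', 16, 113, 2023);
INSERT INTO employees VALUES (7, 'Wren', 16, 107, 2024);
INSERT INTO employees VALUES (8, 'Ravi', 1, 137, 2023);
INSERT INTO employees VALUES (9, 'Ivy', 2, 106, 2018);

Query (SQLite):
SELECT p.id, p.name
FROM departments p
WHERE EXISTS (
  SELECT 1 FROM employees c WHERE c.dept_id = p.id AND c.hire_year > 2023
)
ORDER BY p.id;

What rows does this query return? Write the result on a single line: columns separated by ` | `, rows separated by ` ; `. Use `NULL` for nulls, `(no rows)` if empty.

1 | Design ; 12 | HR ; 16 | Ops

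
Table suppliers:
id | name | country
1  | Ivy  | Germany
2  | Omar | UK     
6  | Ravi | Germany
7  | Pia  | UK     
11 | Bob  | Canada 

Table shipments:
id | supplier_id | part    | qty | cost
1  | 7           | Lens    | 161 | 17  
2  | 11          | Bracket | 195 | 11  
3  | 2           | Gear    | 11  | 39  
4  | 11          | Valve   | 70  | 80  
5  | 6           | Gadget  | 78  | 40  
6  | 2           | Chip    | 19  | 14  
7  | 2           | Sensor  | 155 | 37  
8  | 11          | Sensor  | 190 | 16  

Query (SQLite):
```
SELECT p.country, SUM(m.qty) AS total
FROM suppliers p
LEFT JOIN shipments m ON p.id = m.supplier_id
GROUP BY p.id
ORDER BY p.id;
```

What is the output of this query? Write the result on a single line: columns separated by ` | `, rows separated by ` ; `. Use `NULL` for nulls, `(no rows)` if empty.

Germany | NULL ; UK | 185 ; Germany | 78 ; UK | 161 ; Canada | 455

LEFT JOIN keeps every suppliers row; unmatched ones get NULL for shipments columns.
Group by suppliers.id and compute SUM(m.qty). SUM over an all-NULL group is NULL.
  1: ids {—} → SUM(m.qty)=NULL
  2: ids {3, 6, 7} → SUM(m.qty)=185
  6: ids {5} → SUM(m.qty)=78
  7: ids {1} → SUM(m.qty)=161
  11: ids {2, 4, 8} → SUM(m.qty)=455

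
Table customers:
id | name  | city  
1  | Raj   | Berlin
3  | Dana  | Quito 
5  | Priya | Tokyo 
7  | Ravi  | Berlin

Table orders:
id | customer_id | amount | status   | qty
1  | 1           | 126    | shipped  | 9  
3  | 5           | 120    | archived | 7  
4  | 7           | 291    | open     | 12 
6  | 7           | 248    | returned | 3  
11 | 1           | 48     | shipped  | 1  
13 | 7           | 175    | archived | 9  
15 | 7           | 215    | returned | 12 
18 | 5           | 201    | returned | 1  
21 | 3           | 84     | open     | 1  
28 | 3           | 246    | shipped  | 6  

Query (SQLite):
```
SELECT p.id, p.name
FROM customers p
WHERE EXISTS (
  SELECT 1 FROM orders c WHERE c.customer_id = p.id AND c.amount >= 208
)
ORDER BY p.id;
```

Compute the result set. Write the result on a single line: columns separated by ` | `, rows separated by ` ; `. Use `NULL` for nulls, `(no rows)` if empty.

For each customers row, check whether any orders with matching customer_id has amount >= 208.
Keep rows where that is true.

3 | Dana ; 7 | Ravi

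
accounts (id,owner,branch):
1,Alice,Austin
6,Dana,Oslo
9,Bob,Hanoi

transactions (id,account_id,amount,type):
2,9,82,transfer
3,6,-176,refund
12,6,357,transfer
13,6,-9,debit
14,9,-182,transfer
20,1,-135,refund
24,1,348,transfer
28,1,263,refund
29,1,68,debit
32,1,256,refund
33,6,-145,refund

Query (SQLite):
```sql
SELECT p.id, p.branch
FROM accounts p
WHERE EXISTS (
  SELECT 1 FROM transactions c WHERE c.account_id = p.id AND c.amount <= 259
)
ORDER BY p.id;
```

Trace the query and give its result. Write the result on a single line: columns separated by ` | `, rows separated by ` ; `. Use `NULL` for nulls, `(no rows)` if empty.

1 | Austin ; 6 | Oslo ; 9 | Hanoi

For each accounts row, check whether any transactions with matching account_id has amount <= 259.
Keep rows where that is true.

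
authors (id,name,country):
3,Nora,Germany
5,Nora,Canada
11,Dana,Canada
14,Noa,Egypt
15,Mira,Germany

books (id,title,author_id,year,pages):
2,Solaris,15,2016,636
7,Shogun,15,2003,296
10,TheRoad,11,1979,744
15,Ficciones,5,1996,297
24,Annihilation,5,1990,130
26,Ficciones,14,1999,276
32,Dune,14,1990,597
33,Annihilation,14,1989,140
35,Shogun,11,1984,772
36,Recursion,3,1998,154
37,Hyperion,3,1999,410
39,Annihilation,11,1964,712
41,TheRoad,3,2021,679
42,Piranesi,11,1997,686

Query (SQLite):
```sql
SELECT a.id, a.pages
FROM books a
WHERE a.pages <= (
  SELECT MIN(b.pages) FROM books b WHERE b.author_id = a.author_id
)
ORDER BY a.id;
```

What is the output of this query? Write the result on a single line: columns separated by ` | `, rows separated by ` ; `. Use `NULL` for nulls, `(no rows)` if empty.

For each books row a, compute MIN(pages) over rows sharing a.author_id.
Keep row a if a.pages <= that per-group MIN.
  author_id=3: MIN(pages) = 154
  author_id=5: MIN(pages) = 130
  author_id=11: MIN(pages) = 686
  author_id=14: MIN(pages) = 140
  author_id=15: MIN(pages) = 296

7 | 296 ; 24 | 130 ; 33 | 140 ; 36 | 154 ; 42 | 686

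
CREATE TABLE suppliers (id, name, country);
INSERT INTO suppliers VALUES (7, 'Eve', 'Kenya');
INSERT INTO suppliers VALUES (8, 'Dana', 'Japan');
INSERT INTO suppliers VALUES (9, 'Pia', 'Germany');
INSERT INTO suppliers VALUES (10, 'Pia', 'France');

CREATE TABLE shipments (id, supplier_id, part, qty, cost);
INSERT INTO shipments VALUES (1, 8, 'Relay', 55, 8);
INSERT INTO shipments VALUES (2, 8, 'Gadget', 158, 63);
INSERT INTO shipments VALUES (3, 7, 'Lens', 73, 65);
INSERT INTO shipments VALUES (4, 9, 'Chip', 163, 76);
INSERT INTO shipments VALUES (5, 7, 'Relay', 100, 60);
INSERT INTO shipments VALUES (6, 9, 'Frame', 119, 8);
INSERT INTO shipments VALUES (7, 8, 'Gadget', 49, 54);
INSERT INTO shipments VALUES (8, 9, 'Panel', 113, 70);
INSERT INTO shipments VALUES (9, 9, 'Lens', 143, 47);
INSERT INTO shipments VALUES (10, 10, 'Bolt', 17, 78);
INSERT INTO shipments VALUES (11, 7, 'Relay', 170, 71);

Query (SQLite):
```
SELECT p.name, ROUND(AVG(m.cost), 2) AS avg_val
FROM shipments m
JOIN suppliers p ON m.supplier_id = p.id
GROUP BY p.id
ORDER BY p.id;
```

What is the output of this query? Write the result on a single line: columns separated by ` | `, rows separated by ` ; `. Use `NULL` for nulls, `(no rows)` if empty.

Eve | 65.33 ; Dana | 41.67 ; Pia | 50.25 ; Pia | 78

Join each shipments row to its suppliers via supplier_id.
Group joined rows by suppliers.id; compute ROUND(AVG(m.cost), 2) per group.
  7: ids {3, 5, 11} → ROUND(AVG(m.cost), 2)=65.33
  8: ids {1, 2, 7} → ROUND(AVG(m.cost), 2)=41.67
  9: ids {4, 6, 8, 9} → ROUND(AVG(m.cost), 2)=50.25
  10: ids {10} → ROUND(AVG(m.cost), 2)=78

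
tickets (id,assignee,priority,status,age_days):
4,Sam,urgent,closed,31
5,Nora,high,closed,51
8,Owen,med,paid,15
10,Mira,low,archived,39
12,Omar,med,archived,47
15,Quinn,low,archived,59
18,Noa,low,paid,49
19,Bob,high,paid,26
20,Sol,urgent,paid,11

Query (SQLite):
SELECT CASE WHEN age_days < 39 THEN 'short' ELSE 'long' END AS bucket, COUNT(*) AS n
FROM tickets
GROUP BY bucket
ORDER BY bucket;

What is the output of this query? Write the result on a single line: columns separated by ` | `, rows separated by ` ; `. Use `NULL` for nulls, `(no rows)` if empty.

long | 5 ; short | 4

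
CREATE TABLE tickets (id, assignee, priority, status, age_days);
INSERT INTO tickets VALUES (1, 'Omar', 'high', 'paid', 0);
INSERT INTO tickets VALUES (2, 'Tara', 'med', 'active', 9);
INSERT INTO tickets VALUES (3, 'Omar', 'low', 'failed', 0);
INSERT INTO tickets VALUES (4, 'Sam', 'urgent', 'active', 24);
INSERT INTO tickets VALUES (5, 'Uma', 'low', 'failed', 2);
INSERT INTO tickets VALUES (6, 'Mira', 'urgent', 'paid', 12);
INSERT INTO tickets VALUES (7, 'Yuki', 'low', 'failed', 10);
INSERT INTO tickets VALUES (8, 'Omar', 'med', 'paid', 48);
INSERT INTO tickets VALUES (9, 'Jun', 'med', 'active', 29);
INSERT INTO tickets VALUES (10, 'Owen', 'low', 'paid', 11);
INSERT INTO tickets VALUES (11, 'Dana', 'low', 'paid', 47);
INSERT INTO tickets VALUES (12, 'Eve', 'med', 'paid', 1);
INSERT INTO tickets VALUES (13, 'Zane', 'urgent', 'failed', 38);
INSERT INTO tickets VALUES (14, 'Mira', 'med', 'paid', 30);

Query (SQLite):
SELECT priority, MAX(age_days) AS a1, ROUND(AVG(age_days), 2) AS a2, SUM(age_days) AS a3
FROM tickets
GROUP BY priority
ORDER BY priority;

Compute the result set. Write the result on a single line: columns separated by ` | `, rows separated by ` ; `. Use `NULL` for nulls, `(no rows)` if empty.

Group tickets by priority.
Per group compute: MAX(age_days), ROUND(AVG(age_days), 2), SUM(age_days).
  high: ids {1} → MAX(age_days)=0, ROUND(AVG(age_days), 2)=0, SUM(age_days)=0
  low: ids {3, 5, 7, 10, 11} → MAX(age_days)=47, ROUND(AVG(age_days), 2)=14, SUM(age_days)=70
  med: ids {2, 8, 9, 12, 14} → MAX(age_days)=48, ROUND(AVG(age_days), 2)=23.4, SUM(age_days)=117
  urgent: ids {4, 6, 13} → MAX(age_days)=38, ROUND(AVG(age_days), 2)=24.67, SUM(age_days)=74

high | 0 | 0 | 0 ; low | 47 | 14 | 70 ; med | 48 | 23.4 | 117 ; urgent | 38 | 24.67 | 74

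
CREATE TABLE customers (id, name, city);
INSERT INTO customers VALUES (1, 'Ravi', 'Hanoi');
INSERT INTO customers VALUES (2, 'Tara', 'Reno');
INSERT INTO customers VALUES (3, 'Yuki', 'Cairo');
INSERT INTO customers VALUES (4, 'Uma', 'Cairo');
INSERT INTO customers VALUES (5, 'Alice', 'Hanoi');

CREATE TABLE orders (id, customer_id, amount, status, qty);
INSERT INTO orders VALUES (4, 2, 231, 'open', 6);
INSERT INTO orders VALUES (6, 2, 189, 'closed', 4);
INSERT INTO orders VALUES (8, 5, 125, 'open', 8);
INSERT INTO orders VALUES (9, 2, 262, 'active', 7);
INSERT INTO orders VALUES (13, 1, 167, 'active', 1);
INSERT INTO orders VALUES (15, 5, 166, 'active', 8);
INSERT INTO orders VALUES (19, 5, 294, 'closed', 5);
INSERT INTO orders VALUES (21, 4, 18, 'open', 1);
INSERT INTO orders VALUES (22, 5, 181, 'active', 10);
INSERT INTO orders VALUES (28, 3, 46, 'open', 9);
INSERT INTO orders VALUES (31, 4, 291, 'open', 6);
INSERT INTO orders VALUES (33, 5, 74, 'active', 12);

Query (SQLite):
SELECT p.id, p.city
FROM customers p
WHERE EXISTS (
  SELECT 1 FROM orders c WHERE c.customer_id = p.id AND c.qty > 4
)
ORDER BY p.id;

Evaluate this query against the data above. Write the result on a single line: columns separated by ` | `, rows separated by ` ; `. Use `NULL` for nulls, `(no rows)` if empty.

2 | Reno ; 3 | Cairo ; 4 | Cairo ; 5 | Hanoi

For each customers row, check whether any orders with matching customer_id has qty > 4.
Keep rows where that is true.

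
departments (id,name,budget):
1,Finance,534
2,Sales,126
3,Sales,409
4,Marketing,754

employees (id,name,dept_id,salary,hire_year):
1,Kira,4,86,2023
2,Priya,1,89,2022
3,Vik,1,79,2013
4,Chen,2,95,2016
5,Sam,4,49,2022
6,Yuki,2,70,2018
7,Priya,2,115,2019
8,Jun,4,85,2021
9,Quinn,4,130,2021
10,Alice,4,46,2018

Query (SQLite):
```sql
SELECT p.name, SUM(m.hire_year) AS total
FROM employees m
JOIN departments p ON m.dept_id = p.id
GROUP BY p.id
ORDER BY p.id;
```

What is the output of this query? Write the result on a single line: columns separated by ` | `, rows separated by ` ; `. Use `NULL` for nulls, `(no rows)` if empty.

Join each employees row to its departments via dept_id.
Group joined rows by departments.id; compute SUM(m.hire_year) per group.
  1: ids {2, 3} → SUM(m.hire_year)=4035
  2: ids {4, 6, 7} → SUM(m.hire_year)=6053
  4: ids {1, 5, 8, 9, 10} → SUM(m.hire_year)=10105

Finance | 4035 ; Sales | 6053 ; Marketing | 10105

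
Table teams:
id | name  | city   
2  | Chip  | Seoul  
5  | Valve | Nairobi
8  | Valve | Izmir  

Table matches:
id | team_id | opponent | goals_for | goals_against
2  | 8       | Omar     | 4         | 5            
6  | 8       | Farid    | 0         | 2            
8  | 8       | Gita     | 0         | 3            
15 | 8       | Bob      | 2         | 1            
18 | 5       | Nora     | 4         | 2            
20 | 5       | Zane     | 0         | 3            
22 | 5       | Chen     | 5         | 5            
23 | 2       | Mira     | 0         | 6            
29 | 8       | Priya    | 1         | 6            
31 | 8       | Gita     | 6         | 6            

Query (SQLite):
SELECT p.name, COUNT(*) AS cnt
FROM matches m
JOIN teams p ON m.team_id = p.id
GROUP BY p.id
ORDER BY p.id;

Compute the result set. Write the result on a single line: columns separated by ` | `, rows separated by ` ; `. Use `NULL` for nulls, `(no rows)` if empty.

Join each matches row to its teams via team_id.
Group joined rows by teams.id; compute COUNT(*) per group.
  2: ids {23} → COUNT(*)=1
  5: ids {18, 20, 22} → COUNT(*)=3
  8: ids {2, 6, 8, 15, 29, 31} → COUNT(*)=6

Chip | 1 ; Valve | 3 ; Valve | 6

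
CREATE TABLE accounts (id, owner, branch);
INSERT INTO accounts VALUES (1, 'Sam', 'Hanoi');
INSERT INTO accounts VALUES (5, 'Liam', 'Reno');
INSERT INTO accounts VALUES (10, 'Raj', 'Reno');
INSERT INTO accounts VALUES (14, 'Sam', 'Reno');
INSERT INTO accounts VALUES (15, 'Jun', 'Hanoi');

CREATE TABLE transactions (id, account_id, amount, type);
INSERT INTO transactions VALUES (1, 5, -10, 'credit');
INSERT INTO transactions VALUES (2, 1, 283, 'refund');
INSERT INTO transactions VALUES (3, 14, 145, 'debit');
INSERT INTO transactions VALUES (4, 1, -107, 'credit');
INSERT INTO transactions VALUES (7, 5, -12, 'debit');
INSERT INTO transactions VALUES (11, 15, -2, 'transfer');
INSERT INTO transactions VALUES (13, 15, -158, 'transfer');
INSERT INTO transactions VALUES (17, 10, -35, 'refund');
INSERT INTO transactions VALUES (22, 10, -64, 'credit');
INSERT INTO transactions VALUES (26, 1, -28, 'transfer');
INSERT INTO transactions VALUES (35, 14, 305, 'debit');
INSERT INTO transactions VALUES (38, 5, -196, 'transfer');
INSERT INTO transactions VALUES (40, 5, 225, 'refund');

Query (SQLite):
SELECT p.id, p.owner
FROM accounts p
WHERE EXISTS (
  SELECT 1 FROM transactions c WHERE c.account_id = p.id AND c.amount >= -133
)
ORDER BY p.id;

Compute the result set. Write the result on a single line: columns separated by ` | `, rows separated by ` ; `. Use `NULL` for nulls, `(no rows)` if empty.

1 | Sam ; 5 | Liam ; 10 | Raj ; 14 | Sam ; 15 | Jun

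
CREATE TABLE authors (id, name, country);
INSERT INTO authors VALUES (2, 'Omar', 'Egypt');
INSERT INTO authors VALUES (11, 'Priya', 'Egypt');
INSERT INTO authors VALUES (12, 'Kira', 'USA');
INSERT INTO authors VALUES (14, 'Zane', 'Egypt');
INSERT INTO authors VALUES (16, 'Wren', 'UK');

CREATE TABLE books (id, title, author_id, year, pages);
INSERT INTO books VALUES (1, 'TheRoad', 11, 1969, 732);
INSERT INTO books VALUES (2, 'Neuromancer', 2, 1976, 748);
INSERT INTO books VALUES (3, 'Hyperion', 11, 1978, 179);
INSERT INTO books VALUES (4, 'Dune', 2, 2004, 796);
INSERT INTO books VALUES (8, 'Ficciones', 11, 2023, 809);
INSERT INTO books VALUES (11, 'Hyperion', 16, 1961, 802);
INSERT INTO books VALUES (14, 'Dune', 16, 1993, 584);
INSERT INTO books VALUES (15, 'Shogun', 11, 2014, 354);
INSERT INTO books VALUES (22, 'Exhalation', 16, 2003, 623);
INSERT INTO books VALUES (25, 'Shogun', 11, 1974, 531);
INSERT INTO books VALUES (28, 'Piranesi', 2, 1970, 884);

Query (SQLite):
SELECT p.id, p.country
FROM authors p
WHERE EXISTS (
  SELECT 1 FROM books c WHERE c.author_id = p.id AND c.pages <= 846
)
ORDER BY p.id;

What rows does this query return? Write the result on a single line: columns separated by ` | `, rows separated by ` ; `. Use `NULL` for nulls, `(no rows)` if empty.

2 | Egypt ; 11 | Egypt ; 16 | UK

For each authors row, check whether any books with matching author_id has pages <= 846.
Keep rows where that is true.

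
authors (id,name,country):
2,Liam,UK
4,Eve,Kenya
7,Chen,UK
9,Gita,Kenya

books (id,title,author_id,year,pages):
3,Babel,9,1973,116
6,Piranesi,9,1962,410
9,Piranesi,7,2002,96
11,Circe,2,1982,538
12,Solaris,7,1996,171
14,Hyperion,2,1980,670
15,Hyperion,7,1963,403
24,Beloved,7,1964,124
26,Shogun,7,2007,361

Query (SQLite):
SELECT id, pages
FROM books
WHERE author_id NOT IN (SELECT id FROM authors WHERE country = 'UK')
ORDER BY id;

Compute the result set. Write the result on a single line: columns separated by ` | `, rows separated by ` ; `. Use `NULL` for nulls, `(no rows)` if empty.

3 | 116 ; 6 | 410

Inner query: authors.id where country = 'UK'.
Outer: keep books rows whose author_id is not in that set.
Inner query → {2, 7}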